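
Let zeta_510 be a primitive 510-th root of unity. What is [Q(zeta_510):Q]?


The degree equals Euler's totient phi(510).
510 = 2 * 3 * 5 * 17
phi(510) = 128

128


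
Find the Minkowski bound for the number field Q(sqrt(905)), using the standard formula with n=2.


d = 905, d mod 4 = 1, so disc(K) = d = 905; |disc(K)| = 905
Real quadratic field, so n = 2, s = r2 = 0, r1 = 2
M = (n!/n^n) * (4/pi)^s * sqrt(|disc(K)|) = (2!/2^2) * (4/pi)^0 * sqrt(905)
= 0.5 * 1.000000 * 30.083218
= 15.0416

15.0416


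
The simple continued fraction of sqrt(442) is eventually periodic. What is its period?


Run the CF algorithm for sqrt(442).
a_0 = floor(sqrt(442)) = 21; set m_0=0, q_0=1.
Recurrence: m' = q*a - m,  q' = (d - m'^2)/q,  a' = floor((a_0 + m')/q').
  step 1: m=21, q=1, a=42
a_1 = 2*a_0 = 42, so the period closes here.
sqrt(442) = [21; 42]
Period length = 1

1


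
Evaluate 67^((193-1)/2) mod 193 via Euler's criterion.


p = 193 is prime and the exponent is (p-1)/2 = 96, so by Euler's criterion 67^96 = (67/193) = +1 or -1 mod 193.
Compute by square-and-multiply:
  96 = 64 + 32 (binary 1100000)
  Repeated squaring mod 193: 67^1 = 67, 67^2 = 50, 67^4 = 184, 67^8 = 81, 67^16 = 192, 67^32 = 1, 67^64 = 1
  67^96 = 67^64 * 67^32 = 1 * 1 mod 193
    1 * 1 = 1 = 1 mod 193
  67^96 = 1 mod 193
Result 1: 67 is a quadratic residue mod 193.
67^96 mod 193 = 1

1


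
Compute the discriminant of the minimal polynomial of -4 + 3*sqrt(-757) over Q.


The element -4 + 3*sqrt(-757) has minimal polynomial:
x^2 + 8*x + 6829
Discriminant = (8)^2 - 4*(6829)
= 64 - 27316
= -27252

-27252


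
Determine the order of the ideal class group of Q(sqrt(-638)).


K = Q(sqrt(-638)). d mod 4 = 2, so D = disc(K) = 4d = -2552
h(K) equals the number of primitive reduced positive-definite forms (a, b, c) = a*x^2 + b*x*y + c*y^2 with b^2 - 4ac = D,
where reduced means |b| <= a <= c, with b >= 0 whenever |b| = a or a = c, and primitive means gcd(a, b, c) = 1.
Reduced forces 3a^2 <= |D| = 2552, so 1 <= a <= 29; b must have the parity of D, and c = (b^2 - D)/(4a) must be an integer >= a.
Enumerate a = 1..29, b in [-a, a]:
  a=1: (1, 0, 638)  [1]
  a=2: (2, 0, 319)  [1]
  a=3: (3, -2, 213), (3, 2, 213)  [2]
  a=4..5: none
  a=6: (6, -4, 107), (6, 4, 107)  [2]
  a=7..8: none
  a=9: (9, -2, 71), (9, 2, 71)  [2]
  a=10: none
  a=11: (11, 0, 58)  [1]
  a=12: none
  a=13: (13, -10, 51), (13, 10, 51)  [2]
  a=14..16: none
  a=17: (17, -10, 39), (17, 10, 39)  [2]
  a=18: (18, -16, 39), (18, 16, 39)  [2]
  a=19..21: none
  a=22: (22, 0, 29)  [1]
  a=23: (23, -22, 33), (23, 22, 33)  [2]
  a=24..25: none
  a=26: (26, -16, 27), (26, 16, 27)  [2]
  a=27..29: none
Total reduced forms: 1 + 1 + 2 + 2 + 2 + 1 + 2 + 2 + 2 + 1 + 2 + 2 = 20
h = 20

20


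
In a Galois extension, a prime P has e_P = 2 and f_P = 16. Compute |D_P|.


|D_P| = e * f
= 2 * 16
= 32

32


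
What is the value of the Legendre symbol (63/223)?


p = 223 is prime, so compute (63/223) with the reciprocity algorithm (Jacobi-symbol steps: pull out 2s via (2/n), flip via reciprocity, reduce):
  reciprocity: (63/223) -> -(223/63)
  reduce: (34/63)
  pull out 2: (2/63) = +1  (since 63 mod 8 = 7)
  reciprocity: (17/63) -> +(63/17)
  reduce: (12/17)
  pull out 2: (2/17) = +1  (since 17 mod 8 = 1)
  pull out 2: (2/17) = +1  (since 17 mod 8 = 1)
  reciprocity: (3/17) -> +(17/3)
  reduce: (2/3)
  pull out 2: (2/3) = -1  (since 3 mod 8 = 3)
  (1/3) = 1
Product of signs = 1
(63/223) = 1

1


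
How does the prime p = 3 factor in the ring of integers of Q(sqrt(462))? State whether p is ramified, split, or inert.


K = Q(sqrt(462)). Since d mod 4 = 2, disc(K) = 1848.
Check p | disc: 1848 mod 3 = 0.
p divides disc, so p ramifies: (p) = P^2 with e=2, f=1, g=1.
Therefore p is ramified.

ramified


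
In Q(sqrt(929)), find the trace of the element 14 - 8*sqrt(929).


Tr(a + b*sqrt(d)) = (a + b*sqrt(d)) + (a - b*sqrt(d)) = 2a
= 2 * (14)
= 28

28


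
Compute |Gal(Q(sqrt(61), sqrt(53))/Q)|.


The 2 square roots of distinct primes are multiplicatively independent over Q,
so [K:Q] = 2^2 and Gal(K/Q) is isomorphic to (Z/2Z)^2.
|Gal| = 2^2 = 4

4


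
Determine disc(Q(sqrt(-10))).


For K = Q(sqrt(d)) with d squarefree: disc(K) = d if d = 1 mod 4, and disc(K) = 4d if d = 2 or 3 mod 4.
Here d = -10, and d mod 4 = 2.
d = 2 mod 4, not 1 (O_K = Z[sqrt(d)]), so disc(K) = 4d = 4 * (-10) = -40

-40


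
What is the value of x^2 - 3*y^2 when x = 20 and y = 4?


x^2 - d*y^2
= 20^2 - 3*4^2
= 400 - 48
= 352

352


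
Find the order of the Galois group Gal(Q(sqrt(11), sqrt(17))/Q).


The 2 square roots of distinct primes are multiplicatively independent over Q,
so [K:Q] = 2^2 and Gal(K/Q) is isomorphic to (Z/2Z)^2.
|Gal| = 2^2 = 4

4


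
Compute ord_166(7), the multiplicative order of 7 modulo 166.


We want ord_166(7), the smallest k >= 1 with 7^k = 1 mod 166.
n = 166 = 2 * 83, phi(166) = 82; the order divides phi(n).
Divisors of 82: 1, 2, 41, 82
Repeated squaring mod 166: 7^1 = 7, 7^2 = 49, 7^4 = 77, 7^8 = 119, 7^16 = 51, 7^32 = 111, 7^64 = 37
Test divisors in increasing order:
  k=1: 7^1 = 7 mod 166
  k=2: 7^2 = 49 mod 166
  k=41: 7^41 = 111 * 119 * 7 = 1 mod 166  <- first divisor giving 1
Order = 41

41


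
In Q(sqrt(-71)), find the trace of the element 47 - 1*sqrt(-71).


Tr(a + b*sqrt(d)) = (a + b*sqrt(d)) + (a - b*sqrt(d)) = 2a
= 2 * (47)
= 94

94


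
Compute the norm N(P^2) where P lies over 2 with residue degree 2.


N(P^a) = p^(a*f)
= 2^(2*2)
= 2^4
= 16

16


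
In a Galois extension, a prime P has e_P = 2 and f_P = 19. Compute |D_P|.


|D_P| = e * f
= 2 * 19
= 38

38


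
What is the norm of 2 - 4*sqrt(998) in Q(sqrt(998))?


N(a + b*sqrt(d)) = a^2 - d*b^2
= (2)^2 - (998)*(-4)^2
= 4 - 15968
= -15964

-15964


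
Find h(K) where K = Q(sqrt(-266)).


K = Q(sqrt(-266)). d mod 4 = 2, so D = disc(K) = 4d = -1064
h(K) equals the number of primitive reduced positive-definite forms (a, b, c) = a*x^2 + b*x*y + c*y^2 with b^2 - 4ac = D,
where reduced means |b| <= a <= c, with b >= 0 whenever |b| = a or a = c, and primitive means gcd(a, b, c) = 1.
Reduced forces 3a^2 <= |D| = 1064, so 1 <= a <= 18; b must have the parity of D, and c = (b^2 - D)/(4a) must be an integer >= a.
Enumerate a = 1..18, b in [-a, a]:
  a=1: (1, 0, 266)  [1]
  a=2: (2, 0, 133)  [1]
  a=3: (3, -2, 89), (3, 2, 89)  [2]
  a=4: none
  a=5: (5, -4, 54), (5, 4, 54)  [2]
  a=6: (6, -4, 45), (6, 4, 45)  [2]
  a=7: (7, 0, 38)  [1]
  a=8: none
  a=9: (9, -4, 30), (9, 4, 30)  [2]
  a=10: (10, -4, 27), (10, 4, 27)  [2]
  a=11: (11, -6, 25), (11, 6, 25)  [2]
  a=12..13: none
  a=14: (14, 0, 19)  [1]
  a=15: (15, -14, 21), (15, -4, 18), (15, 4, 18), (15, 14, 21)  [4]
  a=16..18: none
Total reduced forms: 1 + 1 + 2 + 2 + 2 + 1 + 2 + 2 + 2 + 1 + 4 = 20
h = 20

20


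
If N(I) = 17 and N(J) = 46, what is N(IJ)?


N(IJ) = N(I) * N(J)
= 17 * 46
= 782

782


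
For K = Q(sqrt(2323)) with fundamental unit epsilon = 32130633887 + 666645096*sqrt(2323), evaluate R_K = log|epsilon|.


epsilon = 32130633887 + 666645096*sqrt(2323)
= 6.4261e+10
R = ln(6.4261e+10)
= 24.8862

24.8862


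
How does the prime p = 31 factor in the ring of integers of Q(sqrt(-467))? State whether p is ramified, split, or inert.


K = Q(sqrt(-467)). Since d mod 4 = 1, disc(K) = -467.
Check p | disc: -467 mod 31 = 29.
p does not divide disc. Compute Legendre symbol (d/p):
29^((31-1)/2) mod 31 = -1
(d/p) = -1, so p is inert: (p) stays prime with e=1, f=2, g=1.
Therefore p is inert.

inert


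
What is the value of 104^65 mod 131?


p = 131 is prime and the exponent is (p-1)/2 = 65, so by Euler's criterion 104^65 = (104/131) = +1 or -1 mod 131.
Compute by square-and-multiply:
  65 = 64 + 1 (binary 1000001)
  Repeated squaring mod 131: 104^1 = 104, 104^2 = 74, 104^4 = 105, 104^8 = 21, 104^16 = 48, 104^32 = 77, 104^64 = 34
  104^65 = 104^64 * 104^1 = 34 * 104 mod 131
    34 * 104 = 3536 = 130 mod 131
  104^65 = 130 mod 131
Result 130 = p - 1 = -1 mod 131: 104 is a quadratic non-residue mod 131. As a residue in [0, p-1] the value is 130.
104^65 mod 131 = 130

130


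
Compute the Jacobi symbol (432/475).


Compute (432/475) via quadratic reciprocity:
  pull out 2: (2/475) = -1  (since 475 mod 8 = 3)
  pull out 2: (2/475) = -1  (since 475 mod 8 = 3)
  pull out 2: (2/475) = -1  (since 475 mod 8 = 3)
  pull out 2: (2/475) = -1  (since 475 mod 8 = 3)
  reciprocity: (27/475) -> -(475/27)
  reduce: (16/27)
  pull out 2: (2/27) = -1  (since 27 mod 8 = 3)
  pull out 2: (2/27) = -1  (since 27 mod 8 = 3)
  pull out 2: (2/27) = -1  (since 27 mod 8 = 3)
  pull out 2: (2/27) = -1  (since 27 mod 8 = 3)
  (1/27) = 1
Product of signs = -1

-1


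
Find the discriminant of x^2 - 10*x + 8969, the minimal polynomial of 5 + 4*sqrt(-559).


The element 5 + 4*sqrt(-559) has minimal polynomial:
x^2 - 10*x + 8969
Discriminant = (-10)^2 - 4*(8969)
= 100 - 35876
= -35776

-35776


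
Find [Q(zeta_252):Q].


The degree equals Euler's totient phi(252).
252 = 2^2 * 3^2 * 7
phi(252) = 72

72


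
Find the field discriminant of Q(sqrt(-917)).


For K = Q(sqrt(d)) with d squarefree: disc(K) = d if d = 1 mod 4, and disc(K) = 4d if d = 2 or 3 mod 4.
Here d = -917, and d mod 4 = 3.
d = 3 mod 4, not 1 (O_K = Z[sqrt(d)]), so disc(K) = 4d = 4 * (-917) = -3668

-3668


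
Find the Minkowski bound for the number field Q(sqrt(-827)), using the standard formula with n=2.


d = -827, d mod 4 = 1, so disc(K) = d = -827; |disc(K)| = 827
Imaginary quadratic field, so n = 2, s = r2 = 1, r1 = 0
M = (n!/n^n) * (4/pi)^s * sqrt(|disc(K)|) = (2!/2^2) * (4/pi)^1 * sqrt(827)
= 0.5 * 1.273240 * 28.757608
= 18.3077

18.3077


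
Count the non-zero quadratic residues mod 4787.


For prime p, the number of non-zero quadratic residues is (p-1)/2.
= (4787-1)/2
= 2393

2393


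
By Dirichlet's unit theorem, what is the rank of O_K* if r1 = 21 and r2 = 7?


By Dirichlet's unit theorem:
rank = r1 + r2 - 1
= 21 + 7 - 1
= 27

27


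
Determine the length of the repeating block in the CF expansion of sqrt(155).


Run the CF algorithm for sqrt(155).
a_0 = floor(sqrt(155)) = 12; set m_0=0, q_0=1.
Recurrence: m' = q*a - m,  q' = (d - m'^2)/q,  a' = floor((a_0 + m')/q').
  step 1: m=12, q=11, a=2
  step 2: m=10, q=5, a=4
  step 3: m=10, q=11, a=2
  step 4: m=12, q=1, a=24
a_4 = 2*a_0 = 24, so the period closes here.
sqrt(155) = [12; 2, 4, 2, 24]
Period length = 4

4


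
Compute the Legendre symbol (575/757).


p = 757 is prime, so compute (575/757) with the reciprocity algorithm (Jacobi-symbol steps: pull out 2s via (2/n), flip via reciprocity, reduce):
  reciprocity: (575/757) -> +(757/575)
  reduce: (182/575)
  pull out 2: (2/575) = +1  (since 575 mod 8 = 7)
  reciprocity: (91/575) -> -(575/91)
  reduce: (29/91)
  reciprocity: (29/91) -> +(91/29)
  reduce: (4/29)
  pull out 2: (2/29) = -1  (since 29 mod 8 = 5)
  pull out 2: (2/29) = -1  (since 29 mod 8 = 5)
  (1/29) = 1
Product of signs = -1
(575/757) = -1

-1


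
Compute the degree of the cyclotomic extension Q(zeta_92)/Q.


The degree equals Euler's totient phi(92).
92 = 2^2 * 23
phi(92) = 44

44


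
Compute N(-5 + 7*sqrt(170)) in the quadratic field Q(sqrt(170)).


N(a + b*sqrt(d)) = a^2 - d*b^2
= (-5)^2 - (170)*(7)^2
= 25 - 8330
= -8305

-8305


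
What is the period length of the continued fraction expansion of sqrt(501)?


Run the CF algorithm for sqrt(501).
a_0 = floor(sqrt(501)) = 22; set m_0=0, q_0=1.
Recurrence: m' = q*a - m,  q' = (d - m'^2)/q,  a' = floor((a_0 + m')/q').
  step 1: m=22, q=17, a=2
  step 2: m=12, q=21, a=1
  step 3: m=9, q=20, a=1
  step 4: m=11, q=19, a=1
  step 5: m=8, q=23, a=1
  step 6: m=15, q=12, a=3
  step 7: m=21, q=5, a=8
  step 8: m=19, q=28, a=1
  step 9: m=9, q=15, a=2
  step 10: m=21, q=4, a=10
  step 11: m=19, q=35, a=1
  step 12: m=16, q=7, a=5
  step 13: m=19, q=20, a=2
  step 14: m=21, q=3, a=14
  step 15: m=21, q=20, a=2
  step 16: m=19, q=7, a=5
  step 17: m=16, q=35, a=1
  step 18: m=19, q=4, a=10
  step 19: m=21, q=15, a=2
  step 20: m=9, q=28, a=1
  step 21: m=19, q=5, a=8
  step 22: m=21, q=12, a=3
  step 23: m=15, q=23, a=1
  step 24: m=8, q=19, a=1
  step 25: m=11, q=20, a=1
  step 26: m=9, q=21, a=1
  step 27: m=12, q=17, a=2
  step 28: m=22, q=1, a=44
a_28 = 2*a_0 = 44, so the period closes here.
sqrt(501) = [22; 2, 1, 1, 1, 1, 3, 8, 1, 2, 10, 1, 5, 2, 14, 2, 5, 1, 10, 2, 1, 8, 3, 1, 1, 1, 1, 2, 44]
Period length = 28

28


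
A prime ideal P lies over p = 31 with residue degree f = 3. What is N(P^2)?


N(P^a) = p^(a*f)
= 31^(2*3)
= 31^6
= 887503681

887503681


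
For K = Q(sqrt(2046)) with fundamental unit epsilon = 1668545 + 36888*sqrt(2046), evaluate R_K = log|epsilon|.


epsilon = 1668545 + 36888*sqrt(2046)
= 3.3371e+06
R = ln(3.3371e+06)
= 15.0206

15.0206


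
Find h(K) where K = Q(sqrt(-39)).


K = Q(sqrt(-39)). d mod 4 = 1, so D = disc(K) = d = -39
h(K) equals the number of primitive reduced positive-definite forms (a, b, c) = a*x^2 + b*x*y + c*y^2 with b^2 - 4ac = D,
where reduced means |b| <= a <= c, with b >= 0 whenever |b| = a or a = c, and primitive means gcd(a, b, c) = 1.
Reduced forces 3a^2 <= |D| = 39, so 1 <= a <= 3; b must have the parity of D, and c = (b^2 - D)/(4a) must be an integer >= a.
Enumerate a = 1..3, b in [-a, a]:
  a=1: (1, 1, 10)  [1]
  a=2: (2, -1, 5), (2, 1, 5)  [2]
  a=3: (3, 3, 4)  [1]
Total reduced forms: 1 + 2 + 1 = 4
h = 4

4


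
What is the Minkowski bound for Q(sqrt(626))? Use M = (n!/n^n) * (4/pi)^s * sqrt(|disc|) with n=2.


d = 626, d mod 4 = 2, so disc(K) = 4d = 2504; |disc(K)| = 2504
Real quadratic field, so n = 2, s = r2 = 0, r1 = 2
M = (n!/n^n) * (4/pi)^s * sqrt(|disc(K)|) = (2!/2^2) * (4/pi)^0 * sqrt(2504)
= 0.5 * 1.000000 * 50.039984
= 25.0200

25.0200


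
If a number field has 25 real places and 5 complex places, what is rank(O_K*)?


By Dirichlet's unit theorem:
rank = r1 + r2 - 1
= 25 + 5 - 1
= 29

29


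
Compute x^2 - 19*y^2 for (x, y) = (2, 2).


x^2 - d*y^2
= 2^2 - 19*2^2
= 4 - 76
= -72

-72


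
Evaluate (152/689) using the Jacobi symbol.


Compute (152/689) via quadratic reciprocity:
  pull out 2: (2/689) = +1  (since 689 mod 8 = 1)
  pull out 2: (2/689) = +1  (since 689 mod 8 = 1)
  pull out 2: (2/689) = +1  (since 689 mod 8 = 1)
  reciprocity: (19/689) -> +(689/19)
  reduce: (5/19)
  reciprocity: (5/19) -> +(19/5)
  reduce: (4/5)
  pull out 2: (2/5) = -1  (since 5 mod 8 = 5)
  pull out 2: (2/5) = -1  (since 5 mod 8 = 5)
  (1/5) = 1
Product of signs = 1

1


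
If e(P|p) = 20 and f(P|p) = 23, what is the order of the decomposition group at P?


|D_P| = e * f
= 20 * 23
= 460

460


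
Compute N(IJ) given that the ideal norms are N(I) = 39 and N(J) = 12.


N(IJ) = N(I) * N(J)
= 39 * 12
= 468

468


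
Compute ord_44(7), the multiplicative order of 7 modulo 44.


We want ord_44(7), the smallest k >= 1 with 7^k = 1 mod 44.
n = 44 = 2^2 * 11, phi(44) = 20; the order divides phi(n).
Divisors of 20: 1, 2, 4, 5, 10, 20
Repeated squaring mod 44: 7^1 = 7, 7^2 = 5, 7^4 = 25, 7^8 = 9, 7^16 = 37
Test divisors in increasing order:
  k=1: 7^1 = 7 mod 44
  k=2: 7^2 = 5 mod 44
  k=4: 7^4 = 25 mod 44
  k=5: 7^5 = 25 * 7 = 43 mod 44
  k=10: 7^10 = 9 * 5 = 1 mod 44  <- first divisor giving 1
Order = 10

10


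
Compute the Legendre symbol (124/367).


p = 367 is prime, so compute (124/367) with the reciprocity algorithm (Jacobi-symbol steps: pull out 2s via (2/n), flip via reciprocity, reduce):
  pull out 2: (2/367) = +1  (since 367 mod 8 = 7)
  pull out 2: (2/367) = +1  (since 367 mod 8 = 7)
  reciprocity: (31/367) -> -(367/31)
  reduce: (26/31)
  pull out 2: (2/31) = +1  (since 31 mod 8 = 7)
  reciprocity: (13/31) -> +(31/13)
  reduce: (5/13)
  reciprocity: (5/13) -> +(13/5)
  reduce: (3/5)
  reciprocity: (3/5) -> +(5/3)
  reduce: (2/3)
  pull out 2: (2/3) = -1  (since 3 mod 8 = 3)
  (1/3) = 1
Product of signs = 1
(124/367) = 1

1


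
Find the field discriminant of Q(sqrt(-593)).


For K = Q(sqrt(d)) with d squarefree: disc(K) = d if d = 1 mod 4, and disc(K) = 4d if d = 2 or 3 mod 4.
Here d = -593, and d mod 4 = 3.
d = 3 mod 4, not 1 (O_K = Z[sqrt(d)]), so disc(K) = 4d = 4 * (-593) = -2372

-2372


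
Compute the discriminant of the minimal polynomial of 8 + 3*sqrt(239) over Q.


The element 8 + 3*sqrt(239) has minimal polynomial:
x^2 - 16*x - 2087
Discriminant = (-16)^2 - 4*(-2087)
= 256 + 8348
= 8604

8604


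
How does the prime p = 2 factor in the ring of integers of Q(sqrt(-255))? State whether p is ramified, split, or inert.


K = Q(sqrt(-255)). Since d mod 4 = 1, disc(K) = -255.
Check p | disc: -255 mod 2 = 1.
p=2 does not divide disc (d is 1 mod 4). 2 splits iff d = 1 mod 8.
d mod 8 = 1, so (d/2) = 1.
(d/p) = 1, so p splits: (p) = P*P' with e=1, f=1, g=2.
Therefore p is split.

split


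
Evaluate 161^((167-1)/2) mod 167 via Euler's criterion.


p = 167 is prime and the exponent is (p-1)/2 = 83, so by Euler's criterion 161^83 = (161/167) = +1 or -1 mod 167.
Compute by square-and-multiply:
  83 = 64 + 16 + 2 + 1 (binary 1010011)
  Repeated squaring mod 167: 161^1 = 161, 161^2 = 36, 161^4 = 127, 161^8 = 97, 161^16 = 57, 161^32 = 76, 161^64 = 98
  161^83 = 161^64 * 161^16 * 161^2 * 161^1 = 98 * 57 * 36 * 161 mod 167
    98 * 57 = 5586 = 75 mod 167
    75 * 36 = 2700 = 28 mod 167
    28 * 161 = 4508 = 166 mod 167
  161^83 = 166 mod 167
Result 166 = p - 1 = -1 mod 167: 161 is a quadratic non-residue mod 167. As a residue in [0, p-1] the value is 166.
161^83 mod 167 = 166

166


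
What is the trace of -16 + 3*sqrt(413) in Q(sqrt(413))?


Tr(a + b*sqrt(d)) = (a + b*sqrt(d)) + (a - b*sqrt(d)) = 2a
= 2 * (-16)
= -32

-32


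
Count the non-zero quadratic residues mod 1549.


For prime p, the number of non-zero quadratic residues is (p-1)/2.
= (1549-1)/2
= 774

774


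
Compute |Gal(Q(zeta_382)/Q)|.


|Gal(Q(zeta_382)/Q)| = phi(382)
= 190

190


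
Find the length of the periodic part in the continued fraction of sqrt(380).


Run the CF algorithm for sqrt(380).
a_0 = floor(sqrt(380)) = 19; set m_0=0, q_0=1.
Recurrence: m' = q*a - m,  q' = (d - m'^2)/q,  a' = floor((a_0 + m')/q').
  step 1: m=19, q=19, a=2
  step 2: m=19, q=1, a=38
a_2 = 2*a_0 = 38, so the period closes here.
sqrt(380) = [19; 2, 38]
Period length = 2

2


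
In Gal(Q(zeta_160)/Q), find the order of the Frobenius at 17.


The Frobenius at p in Gal(Q(zeta_n)/Q) = (Z/nZ)* is the class of p, so its order is ord_160(17), the smallest k >= 1 with 17^k = 1 mod 160.
n = 160 = 2^5 * 5, phi(160) = 64; the order divides phi(n).
Divisors of 64: 1, 2, 4, 8, 16, 32, 64
Repeated squaring mod 160: 17^1 = 17, 17^2 = 129, 17^4 = 1, 17^8 = 1, 17^16 = 1, 17^32 = 1, 17^64 = 1
Test divisors in increasing order:
  k=1: 17^1 = 17 mod 160
  k=2: 17^2 = 129 mod 160
  k=4: 17^4 = 1 mod 160  <- first divisor giving 1
Order = 4

4


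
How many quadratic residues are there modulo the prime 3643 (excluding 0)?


For prime p, the number of non-zero quadratic residues is (p-1)/2.
= (3643-1)/2
= 1821

1821


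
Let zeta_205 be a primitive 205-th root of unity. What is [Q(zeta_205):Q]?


The degree equals Euler's totient phi(205).
205 = 5 * 41
phi(205) = 160

160


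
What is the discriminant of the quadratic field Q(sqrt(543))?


For K = Q(sqrt(d)) with d squarefree: disc(K) = d if d = 1 mod 4, and disc(K) = 4d if d = 2 or 3 mod 4.
Here d = 543, and d mod 4 = 3.
d = 3 mod 4, not 1 (O_K = Z[sqrt(d)]), so disc(K) = 4d = 4 * (543) = 2172

2172


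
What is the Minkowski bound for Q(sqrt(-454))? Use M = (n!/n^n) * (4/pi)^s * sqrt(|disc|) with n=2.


d = -454, d mod 4 = 2, so disc(K) = 4d = -1816; |disc(K)| = 1816
Imaginary quadratic field, so n = 2, s = r2 = 1, r1 = 0
M = (n!/n^n) * (4/pi)^s * sqrt(|disc(K)|) = (2!/2^2) * (4/pi)^1 * sqrt(1816)
= 0.5 * 1.273240 * 42.614552
= 27.1293

27.1293


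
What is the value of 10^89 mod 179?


p = 179 is prime and the exponent is (p-1)/2 = 89, so by Euler's criterion 10^89 = (10/179) = +1 or -1 mod 179.
Compute by square-and-multiply:
  89 = 64 + 16 + 8 + 1 (binary 1011001)
  Repeated squaring mod 179: 10^1 = 10, 10^2 = 100, 10^4 = 155, 10^8 = 39, 10^16 = 89, 10^32 = 45, 10^64 = 56
  10^89 = 10^64 * 10^16 * 10^8 * 10^1 = 56 * 89 * 39 * 10 mod 179
    56 * 89 = 4984 = 151 mod 179
    151 * 39 = 5889 = 161 mod 179
    161 * 10 = 1610 = 178 mod 179
  10^89 = 178 mod 179
Result 178 = p - 1 = -1 mod 179: 10 is a quadratic non-residue mod 179. As a residue in [0, p-1] the value is 178.
10^89 mod 179 = 178

178


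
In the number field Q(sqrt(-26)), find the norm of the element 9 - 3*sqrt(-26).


N(a + b*sqrt(d)) = a^2 - d*b^2
= (9)^2 - (-26)*(-3)^2
= 81 + 234
= 315

315


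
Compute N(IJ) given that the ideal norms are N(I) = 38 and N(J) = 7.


N(IJ) = N(I) * N(J)
= 38 * 7
= 266

266


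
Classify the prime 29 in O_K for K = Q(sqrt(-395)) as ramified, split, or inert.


K = Q(sqrt(-395)). Since d mod 4 = 1, disc(K) = -395.
Check p | disc: -395 mod 29 = 11.
p does not divide disc. Compute Legendre symbol (d/p):
11^((29-1)/2) mod 29 = -1
(d/p) = -1, so p is inert: (p) stays prime with e=1, f=2, g=1.
Therefore p is inert.

inert


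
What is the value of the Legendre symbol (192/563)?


p = 563 is prime, so compute (192/563) with the reciprocity algorithm (Jacobi-symbol steps: pull out 2s via (2/n), flip via reciprocity, reduce):
  pull out 2: (2/563) = -1  (since 563 mod 8 = 3)
  pull out 2: (2/563) = -1  (since 563 mod 8 = 3)
  pull out 2: (2/563) = -1  (since 563 mod 8 = 3)
  pull out 2: (2/563) = -1  (since 563 mod 8 = 3)
  pull out 2: (2/563) = -1  (since 563 mod 8 = 3)
  pull out 2: (2/563) = -1  (since 563 mod 8 = 3)
  reciprocity: (3/563) -> -(563/3)
  reduce: (2/3)
  pull out 2: (2/3) = -1  (since 3 mod 8 = 3)
  (1/3) = 1
Product of signs = 1
(192/563) = 1

1


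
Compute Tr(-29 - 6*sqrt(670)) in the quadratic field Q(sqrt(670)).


Tr(a + b*sqrt(d)) = (a + b*sqrt(d)) + (a - b*sqrt(d)) = 2a
= 2 * (-29)
= -58

-58


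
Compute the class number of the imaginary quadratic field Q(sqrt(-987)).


K = Q(sqrt(-987)). d mod 4 = 1, so D = disc(K) = d = -987
h(K) equals the number of primitive reduced positive-definite forms (a, b, c) = a*x^2 + b*x*y + c*y^2 with b^2 - 4ac = D,
where reduced means |b| <= a <= c, with b >= 0 whenever |b| = a or a = c, and primitive means gcd(a, b, c) = 1.
Reduced forces 3a^2 <= |D| = 987, so 1 <= a <= 18; b must have the parity of D, and c = (b^2 - D)/(4a) must be an integer >= a.
Enumerate a = 1..18, b in [-a, a]:
  a=1: (1, 1, 247)  [1]
  a=2: none
  a=3: (3, 3, 83)  [1]
  a=4..6: none
  a=7: (7, 7, 37)  [1]
  a=8..10: none
  a=11: (11, -5, 23), (11, 5, 23)  [2]
  a=12: none
  a=13: (13, -1, 19), (13, 1, 19)  [2]
  a=14..16: none
  a=17: (17, 13, 17)  [1]
  a=18: none
Total reduced forms: 1 + 1 + 1 + 2 + 2 + 1 = 8
h = 8

8


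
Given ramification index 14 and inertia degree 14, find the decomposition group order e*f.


|D_P| = e * f
= 14 * 14
= 196

196


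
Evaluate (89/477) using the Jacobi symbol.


Compute (89/477) via quadratic reciprocity:
  reciprocity: (89/477) -> +(477/89)
  reduce: (32/89)
  pull out 2: (2/89) = +1  (since 89 mod 8 = 1)
  pull out 2: (2/89) = +1  (since 89 mod 8 = 1)
  pull out 2: (2/89) = +1  (since 89 mod 8 = 1)
  pull out 2: (2/89) = +1  (since 89 mod 8 = 1)
  pull out 2: (2/89) = +1  (since 89 mod 8 = 1)
  (1/89) = 1
Product of signs = 1

1


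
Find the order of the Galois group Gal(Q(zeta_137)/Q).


|Gal(Q(zeta_137)/Q)| = phi(137)
= 136

136


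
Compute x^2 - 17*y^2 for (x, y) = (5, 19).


x^2 - d*y^2
= 5^2 - 17*19^2
= 25 - 6137
= -6112

-6112


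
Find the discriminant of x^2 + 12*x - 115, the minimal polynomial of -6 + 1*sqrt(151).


The element -6 + 1*sqrt(151) has minimal polynomial:
x^2 + 12*x - 115
Discriminant = (12)^2 - 4*(-115)
= 144 + 460
= 604

604


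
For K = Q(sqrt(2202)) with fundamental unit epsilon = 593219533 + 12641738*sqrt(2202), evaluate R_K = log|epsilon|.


epsilon = 593219533 + 12641738*sqrt(2202)
= 1.1864e+09
R = ln(1.1864e+09)
= 20.8942

20.8942


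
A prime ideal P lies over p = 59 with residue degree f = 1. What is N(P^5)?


N(P^a) = p^(a*f)
= 59^(5*1)
= 59^5
= 714924299

714924299


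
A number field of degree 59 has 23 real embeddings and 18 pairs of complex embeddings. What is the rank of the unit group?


By Dirichlet's unit theorem:
rank = r1 + r2 - 1
= 23 + 18 - 1
= 40

40


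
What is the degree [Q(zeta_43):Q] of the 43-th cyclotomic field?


The degree equals Euler's totient phi(43).
43 = 43
phi(43) = 42

42


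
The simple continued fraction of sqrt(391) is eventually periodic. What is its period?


Run the CF algorithm for sqrt(391).
a_0 = floor(sqrt(391)) = 19; set m_0=0, q_0=1.
Recurrence: m' = q*a - m,  q' = (d - m'^2)/q,  a' = floor((a_0 + m')/q').
  step 1: m=19, q=30, a=1
  step 2: m=11, q=9, a=3
  step 3: m=16, q=15, a=2
  step 4: m=14, q=13, a=2
  step 5: m=12, q=19, a=1
  step 6: m=7, q=18, a=1
  step 7: m=11, q=15, a=2
  step 8: m=19, q=2, a=19
  step 9: m=19, q=15, a=2
  step 10: m=11, q=18, a=1
  step 11: m=7, q=19, a=1
  step 12: m=12, q=13, a=2
  step 13: m=14, q=15, a=2
  step 14: m=16, q=9, a=3
  step 15: m=11, q=30, a=1
  step 16: m=19, q=1, a=38
a_16 = 2*a_0 = 38, so the period closes here.
sqrt(391) = [19; 1, 3, 2, 2, 1, 1, 2, 19, 2, 1, 1, 2, 2, 3, 1, 38]
Period length = 16

16


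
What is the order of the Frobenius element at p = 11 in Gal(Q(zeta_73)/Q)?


The Frobenius at p in Gal(Q(zeta_n)/Q) = (Z/nZ)* is the class of p, so its order is ord_73(11), the smallest k >= 1 with 11^k = 1 mod 73.
n = 73 = 73, phi(73) = 72; the order divides phi(n).
Divisors of 72: 1, 2, 3, 4, 6, 8, 9, 12, 18, 24, 36, 72
Repeated squaring mod 73: 11^1 = 11, 11^2 = 48, 11^4 = 41, 11^8 = 2, 11^16 = 4, 11^32 = 16, 11^64 = 37
Test divisors in increasing order:
  k=1: 11^1 = 11 mod 73
  k=2: 11^2 = 48 mod 73
  k=3: 11^3 = 48 * 11 = 17 mod 73
  k=4: 11^4 = 41 mod 73
  k=6: 11^6 = 41 * 48 = 70 mod 73
  k=8: 11^8 = 2 mod 73
  k=9: 11^9 = 2 * 11 = 22 mod 73
  k=12: 11^12 = 2 * 41 = 9 mod 73
  k=18: 11^18 = 4 * 48 = 46 mod 73
  k=24: 11^24 = 4 * 2 = 8 mod 73
  k=36: 11^36 = 16 * 41 = 72 mod 73
  k=72: 11^72 = 37 * 2 = 1 mod 73  <- first divisor giving 1
Order = 72

72


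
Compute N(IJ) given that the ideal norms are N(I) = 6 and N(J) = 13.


N(IJ) = N(I) * N(J)
= 6 * 13
= 78

78


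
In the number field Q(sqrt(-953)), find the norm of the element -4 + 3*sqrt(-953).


N(a + b*sqrt(d)) = a^2 - d*b^2
= (-4)^2 - (-953)*(3)^2
= 16 + 8577
= 8593

8593


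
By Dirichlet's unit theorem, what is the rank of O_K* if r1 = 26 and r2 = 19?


By Dirichlet's unit theorem:
rank = r1 + r2 - 1
= 26 + 19 - 1
= 44

44


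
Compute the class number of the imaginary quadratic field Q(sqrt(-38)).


K = Q(sqrt(-38)). d mod 4 = 2, so D = disc(K) = 4d = -152
h(K) equals the number of primitive reduced positive-definite forms (a, b, c) = a*x^2 + b*x*y + c*y^2 with b^2 - 4ac = D,
where reduced means |b| <= a <= c, with b >= 0 whenever |b| = a or a = c, and primitive means gcd(a, b, c) = 1.
Reduced forces 3a^2 <= |D| = 152, so 1 <= a <= 7; b must have the parity of D, and c = (b^2 - D)/(4a) must be an integer >= a.
Enumerate a = 1..7, b in [-a, a]:
  a=1: (1, 0, 38)  [1]
  a=2: (2, 0, 19)  [1]
  a=3: (3, -2, 13), (3, 2, 13)  [2]
  a=4..5: none
  a=6: (6, -4, 7), (6, 4, 7)  [2]
  a=7: none
Total reduced forms: 1 + 1 + 2 + 2 = 6
h = 6

6


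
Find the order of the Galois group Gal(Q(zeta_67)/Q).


|Gal(Q(zeta_67)/Q)| = phi(67)
= 66

66


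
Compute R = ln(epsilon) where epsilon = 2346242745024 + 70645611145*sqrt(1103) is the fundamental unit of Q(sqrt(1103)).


epsilon = 2346242745024 + 70645611145*sqrt(1103)
= 4.6925e+12
R = ln(4.6925e+12)
= 29.1770

29.1770


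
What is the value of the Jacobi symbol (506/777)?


Compute (506/777) via quadratic reciprocity:
  pull out 2: (2/777) = +1  (since 777 mod 8 = 1)
  reciprocity: (253/777) -> +(777/253)
  reduce: (18/253)
  pull out 2: (2/253) = -1  (since 253 mod 8 = 5)
  reciprocity: (9/253) -> +(253/9)
  reduce: (1/9)
  (1/9) = 1
Product of signs = -1

-1


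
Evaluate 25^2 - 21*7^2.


x^2 - d*y^2
= 25^2 - 21*7^2
= 625 - 1029
= -404

-404


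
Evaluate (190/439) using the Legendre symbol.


p = 439 is prime, so compute (190/439) with the reciprocity algorithm (Jacobi-symbol steps: pull out 2s via (2/n), flip via reciprocity, reduce):
  pull out 2: (2/439) = +1  (since 439 mod 8 = 7)
  reciprocity: (95/439) -> -(439/95)
  reduce: (59/95)
  reciprocity: (59/95) -> -(95/59)
  reduce: (36/59)
  pull out 2: (2/59) = -1  (since 59 mod 8 = 3)
  pull out 2: (2/59) = -1  (since 59 mod 8 = 3)
  reciprocity: (9/59) -> +(59/9)
  reduce: (5/9)
  reciprocity: (5/9) -> +(9/5)
  reduce: (4/5)
  pull out 2: (2/5) = -1  (since 5 mod 8 = 5)
  pull out 2: (2/5) = -1  (since 5 mod 8 = 5)
  (1/5) = 1
Product of signs = 1
(190/439) = 1

1


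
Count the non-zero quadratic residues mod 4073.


For prime p, the number of non-zero quadratic residues is (p-1)/2.
= (4073-1)/2
= 2036

2036


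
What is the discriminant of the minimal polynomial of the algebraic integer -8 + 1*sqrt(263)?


The element -8 + 1*sqrt(263) has minimal polynomial:
x^2 + 16*x - 199
Discriminant = (16)^2 - 4*(-199)
= 256 + 796
= 1052

1052


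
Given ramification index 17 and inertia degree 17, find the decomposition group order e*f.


|D_P| = e * f
= 17 * 17
= 289

289


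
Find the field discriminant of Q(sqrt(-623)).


For K = Q(sqrt(d)) with d squarefree: disc(K) = d if d = 1 mod 4, and disc(K) = 4d if d = 2 or 3 mod 4.
Here d = -623, and d mod 4 = 1.
d = 1 mod 4 (O_K = Z[(1+sqrt(d))/2]), so disc(K) = d = -623

-623


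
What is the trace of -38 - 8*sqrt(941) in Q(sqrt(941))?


Tr(a + b*sqrt(d)) = (a + b*sqrt(d)) + (a - b*sqrt(d)) = 2a
= 2 * (-38)
= -76

-76


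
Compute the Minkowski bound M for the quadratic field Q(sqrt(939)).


d = 939, d mod 4 = 3, so disc(K) = 4d = 3756; |disc(K)| = 3756
Real quadratic field, so n = 2, s = r2 = 0, r1 = 2
M = (n!/n^n) * (4/pi)^s * sqrt(|disc(K)|) = (2!/2^2) * (4/pi)^0 * sqrt(3756)
= 0.5 * 1.000000 * 61.286214
= 30.6431

30.6431


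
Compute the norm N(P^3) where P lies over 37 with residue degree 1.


N(P^a) = p^(a*f)
= 37^(3*1)
= 37^3
= 50653

50653


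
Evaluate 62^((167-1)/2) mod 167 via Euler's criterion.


p = 167 is prime and the exponent is (p-1)/2 = 83, so by Euler's criterion 62^83 = (62/167) = +1 or -1 mod 167.
Compute by square-and-multiply:
  83 = 64 + 16 + 2 + 1 (binary 1010011)
  Repeated squaring mod 167: 62^1 = 62, 62^2 = 3, 62^4 = 9, 62^8 = 81, 62^16 = 48, 62^32 = 133, 62^64 = 154
  62^83 = 62^64 * 62^16 * 62^2 * 62^1 = 154 * 48 * 3 * 62 mod 167
    154 * 48 = 7392 = 44 mod 167
    44 * 3 = 132 = 132 mod 167
    132 * 62 = 8184 = 1 mod 167
  62^83 = 1 mod 167
Result 1: 62 is a quadratic residue mod 167.
62^83 mod 167 = 1

1


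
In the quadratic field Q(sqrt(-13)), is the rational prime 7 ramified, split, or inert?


K = Q(sqrt(-13)). Since d mod 4 = 3, disc(K) = -52.
Check p | disc: -52 mod 7 = 4.
p does not divide disc. Compute Legendre symbol (d/p):
1^((7-1)/2) mod 7 = 1
(d/p) = 1, so p splits: (p) = P*P' with e=1, f=1, g=2.
Therefore p is split.

split


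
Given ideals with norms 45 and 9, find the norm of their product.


N(IJ) = N(I) * N(J)
= 45 * 9
= 405

405


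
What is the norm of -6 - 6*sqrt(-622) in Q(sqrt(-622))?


N(a + b*sqrt(d)) = a^2 - d*b^2
= (-6)^2 - (-622)*(-6)^2
= 36 + 22392
= 22428

22428


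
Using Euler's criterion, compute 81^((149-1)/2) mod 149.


p = 149 is prime and the exponent is (p-1)/2 = 74, so by Euler's criterion 81^74 = (81/149) = +1 or -1 mod 149.
Compute by square-and-multiply:
  74 = 64 + 8 + 2 (binary 1001010)
  Repeated squaring mod 149: 81^1 = 81, 81^2 = 5, 81^4 = 25, 81^8 = 29, 81^16 = 96, 81^32 = 127, 81^64 = 37
  81^74 = 81^64 * 81^8 * 81^2 = 37 * 29 * 5 mod 149
    37 * 29 = 1073 = 30 mod 149
    30 * 5 = 150 = 1 mod 149
  81^74 = 1 mod 149
Result 1: 81 is a quadratic residue mod 149.
81^74 mod 149 = 1

1


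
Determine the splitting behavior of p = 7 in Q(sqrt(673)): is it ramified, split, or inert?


K = Q(sqrt(673)). Since d mod 4 = 1, disc(K) = 673.
Check p | disc: 673 mod 7 = 1.
p does not divide disc. Compute Legendre symbol (d/p):
1^((7-1)/2) mod 7 = 1
(d/p) = 1, so p splits: (p) = P*P' with e=1, f=1, g=2.
Therefore p is split.

split


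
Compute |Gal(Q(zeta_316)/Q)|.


|Gal(Q(zeta_316)/Q)| = phi(316)
= 156

156


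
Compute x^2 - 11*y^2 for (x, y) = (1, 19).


x^2 - d*y^2
= 1^2 - 11*19^2
= 1 - 3971
= -3970

-3970


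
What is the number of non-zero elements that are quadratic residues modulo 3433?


For prime p, the number of non-zero quadratic residues is (p-1)/2.
= (3433-1)/2
= 1716

1716


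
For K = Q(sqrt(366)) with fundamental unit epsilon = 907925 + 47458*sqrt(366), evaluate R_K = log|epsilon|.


epsilon = 907925 + 47458*sqrt(366)
= 1.8158e+06
R = ln(1.8158e+06)
= 14.4121

14.4121


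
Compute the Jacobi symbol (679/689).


Compute (679/689) via quadratic reciprocity:
  reciprocity: (679/689) -> +(689/679)
  reduce: (10/679)
  pull out 2: (2/679) = +1  (since 679 mod 8 = 7)
  reciprocity: (5/679) -> +(679/5)
  reduce: (4/5)
  pull out 2: (2/5) = -1  (since 5 mod 8 = 5)
  pull out 2: (2/5) = -1  (since 5 mod 8 = 5)
  (1/5) = 1
Product of signs = 1

1


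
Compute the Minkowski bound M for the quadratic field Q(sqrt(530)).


d = 530, d mod 4 = 2, so disc(K) = 4d = 2120; |disc(K)| = 2120
Real quadratic field, so n = 2, s = r2 = 0, r1 = 2
M = (n!/n^n) * (4/pi)^s * sqrt(|disc(K)|) = (2!/2^2) * (4/pi)^0 * sqrt(2120)
= 0.5 * 1.000000 * 46.043458
= 23.0217

23.0217


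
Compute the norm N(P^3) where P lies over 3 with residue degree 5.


N(P^a) = p^(a*f)
= 3^(3*5)
= 3^15
= 14348907

14348907


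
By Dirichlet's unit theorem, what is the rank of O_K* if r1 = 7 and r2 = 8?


By Dirichlet's unit theorem:
rank = r1 + r2 - 1
= 7 + 8 - 1
= 14

14


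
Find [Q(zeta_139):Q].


The degree equals Euler's totient phi(139).
139 = 139
phi(139) = 138

138


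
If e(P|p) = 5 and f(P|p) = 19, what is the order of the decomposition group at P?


|D_P| = e * f
= 5 * 19
= 95

95


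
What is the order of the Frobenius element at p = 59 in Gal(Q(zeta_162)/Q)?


The Frobenius at p in Gal(Q(zeta_n)/Q) = (Z/nZ)* is the class of p, so its order is ord_162(59), the smallest k >= 1 with 59^k = 1 mod 162.
n = 162 = 2 * 3^4, phi(162) = 54; the order divides phi(n).
Divisors of 54: 1, 2, 3, 6, 9, 18, 27, 54
Repeated squaring mod 162: 59^1 = 59, 59^2 = 79, 59^4 = 85, 59^8 = 97, 59^16 = 13, 59^32 = 7
Test divisors in increasing order:
  k=1: 59^1 = 59 mod 162
  k=2: 59^2 = 79 mod 162
  k=3: 59^3 = 79 * 59 = 125 mod 162
  k=6: 59^6 = 85 * 79 = 73 mod 162
  k=9: 59^9 = 97 * 59 = 53 mod 162
  k=18: 59^18 = 13 * 79 = 55 mod 162
  k=27: 59^27 = 13 * 97 * 79 * 59 = 161 mod 162
  k=54: 59^54 = 7 * 13 * 85 * 79 = 1 mod 162  <- first divisor giving 1
Order = 54

54


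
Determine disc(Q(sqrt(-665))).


For K = Q(sqrt(d)) with d squarefree: disc(K) = d if d = 1 mod 4, and disc(K) = 4d if d = 2 or 3 mod 4.
Here d = -665, and d mod 4 = 3.
d = 3 mod 4, not 1 (O_K = Z[sqrt(d)]), so disc(K) = 4d = 4 * (-665) = -2660

-2660


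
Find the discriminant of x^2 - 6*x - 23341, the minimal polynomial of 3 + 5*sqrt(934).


The element 3 + 5*sqrt(934) has minimal polynomial:
x^2 - 6*x - 23341
Discriminant = (-6)^2 - 4*(-23341)
= 36 + 93364
= 93400

93400


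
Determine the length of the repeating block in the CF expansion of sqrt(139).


Run the CF algorithm for sqrt(139).
a_0 = floor(sqrt(139)) = 11; set m_0=0, q_0=1.
Recurrence: m' = q*a - m,  q' = (d - m'^2)/q,  a' = floor((a_0 + m')/q').
  step 1: m=11, q=18, a=1
  step 2: m=7, q=5, a=3
  step 3: m=8, q=15, a=1
  step 4: m=7, q=6, a=3
  step 5: m=11, q=3, a=7
  step 6: m=10, q=13, a=1
  step 7: m=3, q=10, a=1
  step 8: m=7, q=9, a=2
  step 9: m=11, q=2, a=11
  step 10: m=11, q=9, a=2
  step 11: m=7, q=10, a=1
  step 12: m=3, q=13, a=1
  step 13: m=10, q=3, a=7
  step 14: m=11, q=6, a=3
  step 15: m=7, q=15, a=1
  step 16: m=8, q=5, a=3
  step 17: m=7, q=18, a=1
  step 18: m=11, q=1, a=22
a_18 = 2*a_0 = 22, so the period closes here.
sqrt(139) = [11; 1, 3, 1, 3, 7, 1, 1, 2, 11, 2, 1, 1, 7, 3, 1, 3, 1, 22]
Period length = 18

18


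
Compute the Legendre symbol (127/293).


p = 293 is prime, so compute (127/293) with the reciprocity algorithm (Jacobi-symbol steps: pull out 2s via (2/n), flip via reciprocity, reduce):
  reciprocity: (127/293) -> +(293/127)
  reduce: (39/127)
  reciprocity: (39/127) -> -(127/39)
  reduce: (10/39)
  pull out 2: (2/39) = +1  (since 39 mod 8 = 7)
  reciprocity: (5/39) -> +(39/5)
  reduce: (4/5)
  pull out 2: (2/5) = -1  (since 5 mod 8 = 5)
  pull out 2: (2/5) = -1  (since 5 mod 8 = 5)
  (1/5) = 1
Product of signs = -1
(127/293) = -1

-1


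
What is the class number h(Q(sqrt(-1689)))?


K = Q(sqrt(-1689)). d mod 4 = 3, so D = disc(K) = 4d = -6756
h(K) equals the number of primitive reduced positive-definite forms (a, b, c) = a*x^2 + b*x*y + c*y^2 with b^2 - 4ac = D,
where reduced means |b| <= a <= c, with b >= 0 whenever |b| = a or a = c, and primitive means gcd(a, b, c) = 1.
Reduced forces 3a^2 <= |D| = 6756, so 1 <= a <= 47; b must have the parity of D, and c = (b^2 - D)/(4a) must be an integer >= a.
Enumerate a = 1..47, b in [-a, a]:
  a=1: (1, 0, 1689)  [1]
  a=2: (2, 2, 845)  [1]
  a=3: (3, 0, 563)  [1]
  a=4: none
  a=5: (5, -2, 338), (5, 2, 338)  [2]
  a=6: (6, 6, 283)  [1]
  a=7..9: none
  a=10: (10, -2, 169), (10, 2, 169)  [2]
  a=11: (11, -8, 155), (11, 8, 155)  [2]
  a=12: none
  a=13: (13, -2, 130), (13, 2, 130)  [2]
  a=14: none
  a=15: (15, -12, 115), (15, 12, 115)  [2]
  a=16..21: none
  a=22: (22, -14, 79), (22, 14, 79)  [2]
  a=23: (23, -12, 75), (23, 12, 75)  [2]
  a=24: none
  a=25: (25, -12, 69), (25, 12, 69)  [2]
  a=26: (26, -2, 65), (26, 2, 65)  [2]
  a=27..28: none
  a=29: (29, -28, 65), (29, 28, 65)  [2]
  a=30: (30, -18, 59), (30, 18, 59)  [2]
  a=31: (31, -8, 55), (31, 8, 55)  [2]
  a=32: none
  a=33: (33, -30, 58), (33, 30, 58)  [2]
  a=34..38: none
  a=39: (39, -24, 47), (39, 24, 47)  [2]
  a=40: none
  a=41: (41, -38, 50), (41, 38, 50)  [2]
  a=42: none
  a=43: (43, -34, 46), (43, 34, 46)  [2]
  a=44..47: none
Total reduced forms: 1 + 1 + 1 + 2 + 1 + 2 + 2 + 2 + 2 + 2 + 2 + 2 + 2 + 2 + 2 + 2 + 2 + 2 + 2 + 2 = 36
h = 36

36


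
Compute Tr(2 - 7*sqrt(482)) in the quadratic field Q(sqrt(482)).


Tr(a + b*sqrt(d)) = (a + b*sqrt(d)) + (a - b*sqrt(d)) = 2a
= 2 * (2)
= 4

4


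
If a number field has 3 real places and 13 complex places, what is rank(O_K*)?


By Dirichlet's unit theorem:
rank = r1 + r2 - 1
= 3 + 13 - 1
= 15

15


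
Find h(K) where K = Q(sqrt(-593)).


K = Q(sqrt(-593)). d mod 4 = 3, so D = disc(K) = 4d = -2372
h(K) equals the number of primitive reduced positive-definite forms (a, b, c) = a*x^2 + b*x*y + c*y^2 with b^2 - 4ac = D,
where reduced means |b| <= a <= c, with b >= 0 whenever |b| = a or a = c, and primitive means gcd(a, b, c) = 1.
Reduced forces 3a^2 <= |D| = 2372, so 1 <= a <= 28; b must have the parity of D, and c = (b^2 - D)/(4a) must be an integer >= a.
Enumerate a = 1..28, b in [-a, a]:
  a=1: (1, 0, 593)  [1]
  a=2: (2, 2, 297)  [1]
  a=3: (3, -2, 198), (3, 2, 198)  [2]
  a=4..5: none
  a=6: (6, -2, 99), (6, 2, 99)  [2]
  a=7: (7, -6, 86), (7, 6, 86)  [2]
  a=8: none
  a=9: (9, -2, 66), (9, 2, 66)  [2]
  a=10: none
  a=11: (11, -2, 54), (11, 2, 54)  [2]
  a=12..13: none
  a=14: (14, -6, 43), (14, 6, 43)  [2]
  a=15..16: none
  a=17: (17, -12, 37), (17, 12, 37)  [2]
  a=18: (18, -2, 33), (18, 2, 33)  [2]
  a=19..20: none
  a=21: (21, -20, 33), (21, -8, 29), (21, 8, 29), (21, 20, 33)  [4]
  a=22: (22, -2, 27), (22, 2, 27)  [2]
  a=23..28: none
Total reduced forms: 1 + 1 + 2 + 2 + 2 + 2 + 2 + 2 + 2 + 2 + 4 + 2 = 24
h = 24

24


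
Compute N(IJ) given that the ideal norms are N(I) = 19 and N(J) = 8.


N(IJ) = N(I) * N(J)
= 19 * 8
= 152

152
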